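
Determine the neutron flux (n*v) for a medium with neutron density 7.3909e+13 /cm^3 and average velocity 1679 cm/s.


phi = n * v
phi = 7.3909e+13 * 1679
phi = 1.2409e+17 /cm^2/s

1.2409e+17


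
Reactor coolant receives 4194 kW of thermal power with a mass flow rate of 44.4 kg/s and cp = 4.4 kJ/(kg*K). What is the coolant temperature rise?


dT = Q / (m_dot * cp)
dT = 4194 / (44.4 * 4.4)
dT = 21.468 C

21.468


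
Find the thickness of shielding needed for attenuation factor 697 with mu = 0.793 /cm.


x = ln(factor) / mu
x = ln(697) / 0.793
x = 8.2557 cm

8.2557


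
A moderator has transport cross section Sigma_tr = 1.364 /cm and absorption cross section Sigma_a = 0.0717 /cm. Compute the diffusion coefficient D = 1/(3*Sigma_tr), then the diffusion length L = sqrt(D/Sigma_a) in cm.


D = 1 / (3 * Sigma_tr) = 1 / (3 * 1.364) = 0.2443793 cm
L = sqrt(D / Sigma_a)
L = sqrt(0.2443793 / 0.0717)
L = 1.8462 cm

1.8462


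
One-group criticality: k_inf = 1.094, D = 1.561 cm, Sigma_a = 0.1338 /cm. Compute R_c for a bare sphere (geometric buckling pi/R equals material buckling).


L^2 = D / Sigma_a = 1.561 / 0.1338 = 11.66667 cm^2
B_m^2 = (k_inf - 1) / L^2 = (1.094 - 1) / 11.66667 = 0.008057141 /cm^2
For a bare sphere: B_g = pi/R, so R_c = pi / sqrt(B_m^2)
R_c = pi / sqrt(0.008057141) = 34.999 cm

34.999


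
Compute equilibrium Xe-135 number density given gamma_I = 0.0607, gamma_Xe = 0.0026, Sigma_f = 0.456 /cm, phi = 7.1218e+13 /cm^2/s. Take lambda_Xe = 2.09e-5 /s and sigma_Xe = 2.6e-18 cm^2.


Xe_eq = (gamma_I + gamma_Xe) * Sigma_f * phi / (lambda_Xe + sigma_Xe * phi)
Numerator = (0.0607 + 0.0026) * 0.456 * 7.1218e+13 = 2.055693e+12
Denominator = 2.09e-5 + 2.6e-18 * 7.1218e+13 = 2.060668e-04
Xe_eq = 2.055693e+12 / 2.060668e-04 = 9.9759e+15 /cm^3

9.9759e+15


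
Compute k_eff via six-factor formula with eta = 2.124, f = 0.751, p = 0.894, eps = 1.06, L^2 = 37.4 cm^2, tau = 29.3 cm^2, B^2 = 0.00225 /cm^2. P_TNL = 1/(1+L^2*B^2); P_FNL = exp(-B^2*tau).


k_inf = eta*f*p*eps = 2.124*0.751*0.894*1.06 = 1.511603
P_TNL = 1/(1 + L^2*B^2) = 1/(1 + 37.4*0.00225) = 0.9223816
P_FNL = exp(-B^2*tau) = exp(-0.00225*29.3) = 0.9362011
k_eff = k_inf * P_TNL * P_FNL = 1.511603 * 0.9223816 * 0.9362011
k_eff = 1.3053

1.3053


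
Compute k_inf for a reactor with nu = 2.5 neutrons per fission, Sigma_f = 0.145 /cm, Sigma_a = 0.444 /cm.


k_inf = nu * Sigma_f / Sigma_a
k_inf = 2.5 * 0.145 / 0.444
k_inf = 0.81644

0.81644


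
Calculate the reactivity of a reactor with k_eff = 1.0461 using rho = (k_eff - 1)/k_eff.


rho = (k_eff - 1) / k_eff
rho = (1.0461 - 1) / 1.0461
rho = 0.044068

0.044068


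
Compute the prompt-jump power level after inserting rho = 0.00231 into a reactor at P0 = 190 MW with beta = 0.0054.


P1/P0 = beta / (beta - rho)
P1/P0 = 0.0054 / (0.0054 - 0.00231) = 1.747573
P1 = 190 * 1.747573 = 332.04 MW

332.04


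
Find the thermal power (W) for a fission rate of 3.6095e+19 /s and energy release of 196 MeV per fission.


P = fission_rate * E_MeV * 1.602e-13
P = 3.6095e+19 * 196 * 1.602e-13
P = 1.1334e+09 W

1.1334e+09


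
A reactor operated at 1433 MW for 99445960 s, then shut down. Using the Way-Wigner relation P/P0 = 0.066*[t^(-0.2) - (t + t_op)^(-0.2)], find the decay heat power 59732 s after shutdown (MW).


P/P0 = 0.066 * [t^(-0.2) - (t + t_op)^(-0.2)]
P/P0 = 0.066 * [59732^(-0.2) - (59732 + 99445960)^(-0.2)]
P/P0 = 0.066 * [0.1108558 - 0.02514377] = 0.005656994
P = 1433 * 0.005656994 = 8.1065 MW

8.1065


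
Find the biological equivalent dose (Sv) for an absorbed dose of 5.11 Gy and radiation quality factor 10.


H = D * Q
H = 5.11 * 10
H = 51.100 Sv

51.100


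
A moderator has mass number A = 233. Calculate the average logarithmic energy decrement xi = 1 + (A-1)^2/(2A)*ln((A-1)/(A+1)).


xi = 1 + (A-1)^2/(2A) * ln((A-1)/(A+1))
xi = 1 + (233-1)^2/(2*233) * ln((233-1)/(233 +1))
xi = 0.0085592

0.0085592


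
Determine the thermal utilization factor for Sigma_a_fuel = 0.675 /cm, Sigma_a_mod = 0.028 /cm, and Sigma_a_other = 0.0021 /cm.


f = Sigma_a_fuel / (Sigma_a_fuel + Sigma_a_mod + Sigma_a_other)
f = 0.675 / (0.675 + 0.028 + 0.0021)
f = 0.95731

0.95731


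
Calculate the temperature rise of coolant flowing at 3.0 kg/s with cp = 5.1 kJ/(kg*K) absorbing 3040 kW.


dT = Q / (m_dot * cp)
dT = 3040 / (3.0 * 5.1)
dT = 198.69 C

198.69


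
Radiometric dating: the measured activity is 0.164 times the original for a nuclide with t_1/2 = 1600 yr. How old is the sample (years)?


lambda = ln(2) / t_half = ln(2) / 1600 = 4.332170e-04 /yr
t = -ln(A/A0) / lambda
t = -ln(0.164) / 4.332170e-04
t = 4173.2 yr

4173.2


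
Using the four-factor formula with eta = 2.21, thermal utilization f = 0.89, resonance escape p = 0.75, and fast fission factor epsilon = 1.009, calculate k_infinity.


k_inf = eta * f * p * epsilon
k_inf = 2.21 * 0.89 * 0.75 * 1.009
k_inf = 1.4885

1.4885


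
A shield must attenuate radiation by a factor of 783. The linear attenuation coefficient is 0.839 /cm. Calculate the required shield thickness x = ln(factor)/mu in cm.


x = ln(factor) / mu
x = ln(783) / 0.839
x = 7.9418 cm

7.9418


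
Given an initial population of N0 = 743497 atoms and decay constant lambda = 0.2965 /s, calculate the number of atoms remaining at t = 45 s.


N = N0 * exp(-lambda * t)
N = 743497 * exp(-0.2965 * 45)
N = 1.1932

1.1932


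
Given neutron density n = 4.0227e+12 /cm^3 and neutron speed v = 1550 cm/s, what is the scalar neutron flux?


phi = n * v
phi = 4.0227e+12 * 1550
phi = 6.2352e+15 /cm^2/s

6.2352e+15


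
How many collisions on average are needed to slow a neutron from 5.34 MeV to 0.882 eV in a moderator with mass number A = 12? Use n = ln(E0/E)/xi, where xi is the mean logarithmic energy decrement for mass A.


xi = 1 + (A-1)^2/(2A)*ln((A-1)/(A+1)) = 0.1577690 (for A = 12)
n = ln(E0/E) / xi
n = ln(5.34e6 / 0.882) / 0.1577690
n = ln(6.054422e+06) / 0.1577690 = 98.982

98.982


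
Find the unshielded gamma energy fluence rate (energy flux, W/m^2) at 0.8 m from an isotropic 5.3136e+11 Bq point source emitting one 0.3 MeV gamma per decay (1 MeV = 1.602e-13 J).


psi = A * E * 1.602e-13 / (4*pi*r^2)
psi = 5.3136e+11 * 0.3 * 1.602e-13 / (4*pi*0.8^2)
psi = 0.0031753 W/m^2

0.0031753


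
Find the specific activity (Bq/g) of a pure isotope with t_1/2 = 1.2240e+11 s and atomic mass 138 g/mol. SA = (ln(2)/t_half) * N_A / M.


lambda = ln(2) / t_half = ln(2) / 1.2240e+11 = 5.662967e-12 /s
SA = lambda * N_A / M
SA = 5.662967e-12 * 6.022e23 / 138
SA = 2.4712e+10 Bq/g

2.4712e+10


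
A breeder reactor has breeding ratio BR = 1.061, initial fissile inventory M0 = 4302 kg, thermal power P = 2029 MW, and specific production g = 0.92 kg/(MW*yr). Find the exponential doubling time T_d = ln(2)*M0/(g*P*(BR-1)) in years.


Breeding gain G = BR - 1 = 1.061 - 1 = 0.061
Fissile production rate = g * P * G = 0.92 * 2029 * 0.061 = 113.86748 kg/yr
T_d = ln(2) * M0 / (g * P * G)
T_d = ln(2) * 4302 / 113.86748 = 26.188 yr

26.188


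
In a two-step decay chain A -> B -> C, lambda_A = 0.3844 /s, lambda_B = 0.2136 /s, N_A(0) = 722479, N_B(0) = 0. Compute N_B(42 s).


N_B(t) = lambda_A * N_A0 / (lambda_B - lambda_A) * [exp(-lambda_A*t) - exp(-lambda_B*t)]
exp(-0.3844*42) = 9.736491e-08; exp(-0.2136*42) = 1.270157e-04
N_B = 0.3844 * 722479 / (0.2136 - 0.3844) * (9.736491e-08 - 1.270157e-04)
N_B = 206.37

206.37


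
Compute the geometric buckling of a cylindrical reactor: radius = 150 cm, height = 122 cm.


B^2 = (2.405/R)^2 + (pi/H)^2
B^2 = (2.405/150)^2 + (pi/122)^2
B^2 = 9.2017e-04 /cm^2

9.2017e-04


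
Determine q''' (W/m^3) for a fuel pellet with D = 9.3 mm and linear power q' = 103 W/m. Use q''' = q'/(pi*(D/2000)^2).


r = D / 2 / 1000 = 9.3 / 2 / 1000 = 0.00465 m
q''' = q' / (pi * r^2)
q''' = 103 / (pi * 0.00465^2)
q''' = 1.5163e+06 W/m^3

1.5163e+06


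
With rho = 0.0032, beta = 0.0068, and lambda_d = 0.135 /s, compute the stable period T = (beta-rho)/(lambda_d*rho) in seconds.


T = (beta - rho) / (lambda_d * rho)
T = (0.0068 - 0.0032) / (0.135 * 0.0032)
T = 8.3333 s

8.3333


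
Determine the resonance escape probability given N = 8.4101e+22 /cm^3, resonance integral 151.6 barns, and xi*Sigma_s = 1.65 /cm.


p = exp(-N * I * 1e-24 / (xi*Sigma_s))
p = exp(-8.4101e+22 * 151.6 * 1e-24 / 1.65)
p = 4.4072e-04

4.4072e-04


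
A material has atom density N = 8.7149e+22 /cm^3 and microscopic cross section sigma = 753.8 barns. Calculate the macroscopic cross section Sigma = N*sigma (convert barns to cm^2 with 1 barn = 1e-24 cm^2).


Sigma = N * sigma_barns * 1e-24
Sigma = 8.7149e+22 * 753.8 * 1e-24
Sigma = 65.693 /cm

65.693


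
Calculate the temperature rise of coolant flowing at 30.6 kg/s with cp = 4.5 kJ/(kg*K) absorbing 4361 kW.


dT = Q / (m_dot * cp)
dT = 4361 / (30.6 * 4.5)
dT = 31.670 C

31.670


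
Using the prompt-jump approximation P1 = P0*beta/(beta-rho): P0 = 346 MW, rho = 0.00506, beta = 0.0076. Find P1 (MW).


P1/P0 = beta / (beta - rho)
P1/P0 = 0.0076 / (0.0076 - 0.00506) = 2.992126
P1 = 346 * 2.992126 = 1035.3 MW

1035.3


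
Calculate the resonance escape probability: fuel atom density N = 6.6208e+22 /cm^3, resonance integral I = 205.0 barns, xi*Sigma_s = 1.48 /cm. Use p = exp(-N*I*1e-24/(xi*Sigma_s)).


p = exp(-N * I * 1e-24 / (xi*Sigma_s))
p = exp(-6.6208e+22 * 205.0 * 1e-24 / 1.48)
p = 1.0404e-04

1.0404e-04


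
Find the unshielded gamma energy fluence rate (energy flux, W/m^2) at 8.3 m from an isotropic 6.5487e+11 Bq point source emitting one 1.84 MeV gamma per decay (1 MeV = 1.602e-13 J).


psi = A * E * 1.602e-13 / (4*pi*r^2)
psi = 6.5487e+11 * 1.84 * 1.602e-13 / (4*pi*8.3^2)
psi = 2.2298e-04 W/m^2

2.2298e-04


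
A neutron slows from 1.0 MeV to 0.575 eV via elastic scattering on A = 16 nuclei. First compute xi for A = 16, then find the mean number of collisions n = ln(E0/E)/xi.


xi = 1 + (A-1)^2/(2A)*ln((A-1)/(A+1)) = 0.1199467 (for A = 16)
n = ln(E0/E) / xi
n = ln(1.0e6 / 0.575) / 0.1199467
n = ln(1.739130e+06) / 0.1199467 = 119.79

119.79


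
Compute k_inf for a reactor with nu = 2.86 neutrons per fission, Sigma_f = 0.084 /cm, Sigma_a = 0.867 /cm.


k_inf = nu * Sigma_f / Sigma_a
k_inf = 2.86 * 0.084 / 0.867
k_inf = 0.27709

0.27709


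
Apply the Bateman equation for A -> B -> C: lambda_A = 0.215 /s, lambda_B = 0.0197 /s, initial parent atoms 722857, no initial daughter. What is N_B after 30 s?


N_B(t) = lambda_A * N_A0 / (lambda_B - lambda_A) * [exp(-lambda_A*t) - exp(-lambda_B*t)]
exp(-0.215*30) = 0.001580522; exp(-0.0197*30) = 0.5537732
N_B = 0.215 * 722857 / (0.0197 - 0.215) * (0.001580522 - 0.5537732)
N_B = 439419

439419


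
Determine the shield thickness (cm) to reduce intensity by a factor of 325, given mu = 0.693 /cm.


x = ln(factor) / mu
x = ln(325) / 0.693
x = 8.3461 cm

8.3461


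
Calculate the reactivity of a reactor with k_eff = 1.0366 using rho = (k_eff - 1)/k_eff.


rho = (k_eff - 1) / k_eff
rho = (1.0366 - 1) / 1.0366
rho = 0.035308

0.035308


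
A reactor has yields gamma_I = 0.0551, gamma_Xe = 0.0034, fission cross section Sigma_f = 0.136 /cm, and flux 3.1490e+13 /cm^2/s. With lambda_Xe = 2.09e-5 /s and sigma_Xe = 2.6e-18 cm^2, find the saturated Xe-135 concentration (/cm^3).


Xe_eq = (gamma_I + gamma_Xe) * Sigma_f * phi / (lambda_Xe + sigma_Xe * phi)
Numerator = (0.0551 + 0.0034) * 0.136 * 3.1490e+13 = 2.505344e+11
Denominator = 2.09e-5 + 2.6e-18 * 3.1490e+13 = 1.027740e-04
Xe_eq = 2.505344e+11 / 1.027740e-04 = 2.4377e+15 /cm^3

2.4377e+15


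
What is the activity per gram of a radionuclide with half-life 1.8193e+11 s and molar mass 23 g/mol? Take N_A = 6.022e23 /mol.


lambda = ln(2) / t_half = ln(2) / 1.8193e+11 = 3.809966e-12 /s
SA = lambda * N_A / M
SA = 3.809966e-12 * 6.022e23 / 23
SA = 9.9755e+10 Bq/g

9.9755e+10


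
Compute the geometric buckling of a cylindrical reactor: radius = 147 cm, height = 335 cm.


B^2 = (2.405/R)^2 + (pi/H)^2
B^2 = (2.405/147)^2 + (pi/335)^2
B^2 = 3.5561e-04 /cm^2

3.5561e-04


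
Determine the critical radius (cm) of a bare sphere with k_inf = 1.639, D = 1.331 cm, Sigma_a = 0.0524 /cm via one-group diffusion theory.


L^2 = D / Sigma_a = 1.331 / 0.0524 = 25.40076 cm^2
B_m^2 = (k_inf - 1) / L^2 = (1.639 - 1) / 25.40076 = 0.02515673 /cm^2
For a bare sphere: B_g = pi/R, so R_c = pi / sqrt(B_m^2)
R_c = pi / sqrt(0.02515673) = 19.807 cm

19.807


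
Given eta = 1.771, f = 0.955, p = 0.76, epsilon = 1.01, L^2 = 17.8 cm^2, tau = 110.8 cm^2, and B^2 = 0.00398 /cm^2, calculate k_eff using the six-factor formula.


k_inf = eta*f*p*eps = 1.771*0.955*0.76*1.01 = 1.298246
P_TNL = 1/(1 + L^2*B^2) = 1/(1 + 17.8*0.00398) = 0.9338428
P_FNL = exp(-B^2*tau) = exp(-0.00398*110.8) = 0.6434030
k_eff = k_inf * P_TNL * P_FNL = 1.298246 * 0.9338428 * 0.6434030
k_eff = 0.78003

0.78003


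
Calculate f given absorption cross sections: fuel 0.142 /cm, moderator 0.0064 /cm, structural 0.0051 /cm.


f = Sigma_a_fuel / (Sigma_a_fuel + Sigma_a_mod + Sigma_a_other)
f = 0.142 / (0.142 + 0.0064 + 0.0051)
f = 0.92508

0.92508


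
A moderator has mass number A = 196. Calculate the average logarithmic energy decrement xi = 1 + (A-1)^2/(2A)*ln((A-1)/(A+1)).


xi = 1 + (A-1)^2/(2A) * ln((A-1)/(A+1))
xi = 1 + (196-1)^2/(2*196) * ln((196-1)/(196 +1))
xi = 0.010169

0.010169


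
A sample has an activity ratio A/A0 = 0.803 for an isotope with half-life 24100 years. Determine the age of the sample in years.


lambda = ln(2) / t_half = ln(2) / 24100 = 2.876129e-05 /yr
t = -ln(A/A0) / lambda
t = -ln(0.803) / 2.876129e-05
t = 7628.3 yr

7628.3


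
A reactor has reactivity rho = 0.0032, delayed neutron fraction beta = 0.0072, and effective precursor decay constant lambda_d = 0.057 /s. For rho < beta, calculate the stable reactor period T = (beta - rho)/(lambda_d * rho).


T = (beta - rho) / (lambda_d * rho)
T = (0.0072 - 0.0032) / (0.057 * 0.0032)
T = 21.930 s

21.930


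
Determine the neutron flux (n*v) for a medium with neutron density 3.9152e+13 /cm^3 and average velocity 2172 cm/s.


phi = n * v
phi = 3.9152e+13 * 2172
phi = 8.5038e+16 /cm^2/s

8.5038e+16


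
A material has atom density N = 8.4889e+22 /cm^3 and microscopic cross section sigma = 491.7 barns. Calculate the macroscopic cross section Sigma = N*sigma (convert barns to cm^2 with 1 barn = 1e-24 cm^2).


Sigma = N * sigma_barns * 1e-24
Sigma = 8.4889e+22 * 491.7 * 1e-24
Sigma = 41.740 /cm

41.740


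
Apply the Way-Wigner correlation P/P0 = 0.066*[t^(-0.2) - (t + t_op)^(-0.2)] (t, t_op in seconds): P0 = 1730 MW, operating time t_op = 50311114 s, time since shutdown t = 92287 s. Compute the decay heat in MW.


P/P0 = 0.066 * [t^(-0.2) - (t + t_op)^(-0.2)]
P/P0 = 0.066 * [92287^(-0.2) - (92287 + 50311114)^(-0.2)]
P/P0 = 0.066 * [0.1016183 - 0.02880766] = 0.004805502
P = 1730 * 0.004805502 = 8.3135 MW

8.3135


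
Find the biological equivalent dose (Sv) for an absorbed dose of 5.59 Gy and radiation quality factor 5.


H = D * Q
H = 5.59 * 5
H = 27.950 Sv

27.950


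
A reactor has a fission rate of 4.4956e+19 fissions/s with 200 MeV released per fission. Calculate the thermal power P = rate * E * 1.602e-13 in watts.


P = fission_rate * E_MeV * 1.602e-13
P = 4.4956e+19 * 200 * 1.602e-13
P = 1.4404e+09 W

1.4404e+09


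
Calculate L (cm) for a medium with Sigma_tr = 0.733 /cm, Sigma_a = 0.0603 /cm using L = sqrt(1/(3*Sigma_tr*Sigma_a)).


D = 1 / (3 * Sigma_tr) = 1 / (3 * 0.733) = 0.4547522 cm
L = sqrt(D / Sigma_a)
L = sqrt(0.4547522 / 0.0603)
L = 2.7462 cm

2.7462


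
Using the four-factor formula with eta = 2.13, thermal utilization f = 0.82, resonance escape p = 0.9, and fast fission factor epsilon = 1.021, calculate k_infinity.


k_inf = eta * f * p * epsilon
k_inf = 2.13 * 0.82 * 0.9 * 1.021
k_inf = 1.6050

1.6050


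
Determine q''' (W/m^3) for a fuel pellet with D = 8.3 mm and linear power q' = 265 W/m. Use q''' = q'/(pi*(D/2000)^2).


r = D / 2 / 1000 = 8.3 / 2 / 1000 = 0.00415 m
q''' = q' / (pi * r^2)
q''' = 265 / (pi * 0.00415^2)
q''' = 4.8978e+06 W/m^3

4.8978e+06


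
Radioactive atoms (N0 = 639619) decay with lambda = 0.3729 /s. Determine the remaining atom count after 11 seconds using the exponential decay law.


N = N0 * exp(-lambda * t)
N = 639619 * exp(-0.3729 * 11)
N = 10580

10580


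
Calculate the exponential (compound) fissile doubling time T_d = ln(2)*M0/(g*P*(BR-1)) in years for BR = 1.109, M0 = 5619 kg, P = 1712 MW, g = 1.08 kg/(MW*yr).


Breeding gain G = BR - 1 = 1.109 - 1 = 0.109
Fissile production rate = g * P * G = 1.08 * 1712 * 0.109 = 201.53664 kg/yr
T_d = ln(2) * M0 / (g * P * G)
T_d = ln(2) * 5619 / 201.53664 = 19.325 yr

19.325


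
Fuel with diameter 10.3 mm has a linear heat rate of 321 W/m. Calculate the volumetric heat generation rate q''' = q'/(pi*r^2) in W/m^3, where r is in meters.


r = D / 2 / 1000 = 10.3 / 2 / 1000 = 0.00515 m
q''' = q' / (pi * r^2)
q''' = 321 / (pi * 0.00515^2)
q''' = 3.8525e+06 W/m^3

3.8525e+06


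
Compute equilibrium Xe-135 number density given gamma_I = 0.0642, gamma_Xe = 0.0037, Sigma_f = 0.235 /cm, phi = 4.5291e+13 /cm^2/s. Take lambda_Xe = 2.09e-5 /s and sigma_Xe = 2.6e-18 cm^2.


Xe_eq = (gamma_I + gamma_Xe) * Sigma_f * phi / (lambda_Xe + sigma_Xe * phi)
Numerator = (0.0642 + 0.0037) * 0.235 * 4.5291e+13 = 7.226858e+11
Denominator = 2.09e-5 + 2.6e-18 * 4.5291e+13 = 1.386566e-04
Xe_eq = 7.226858e+11 / 1.386566e-04 = 5.2121e+15 /cm^3

5.2121e+15


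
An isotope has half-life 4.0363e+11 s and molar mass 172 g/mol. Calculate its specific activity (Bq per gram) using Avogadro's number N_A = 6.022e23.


lambda = ln(2) / t_half = ln(2) / 4.0363e+11 = 1.717284e-12 /s
SA = lambda * N_A / M
SA = 1.717284e-12 * 6.022e23 / 172
SA = 6.0125e+09 Bq/g

6.0125e+09


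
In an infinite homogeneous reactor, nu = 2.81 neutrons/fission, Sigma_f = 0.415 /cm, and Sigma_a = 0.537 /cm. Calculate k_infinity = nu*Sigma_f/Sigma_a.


k_inf = nu * Sigma_f / Sigma_a
k_inf = 2.81 * 0.415 / 0.537
k_inf = 2.1716

2.1716


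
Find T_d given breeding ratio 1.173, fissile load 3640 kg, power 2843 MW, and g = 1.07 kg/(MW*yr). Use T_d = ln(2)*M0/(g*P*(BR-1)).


Breeding gain G = BR - 1 = 1.173 - 1 = 0.173
Fissile production rate = g * P * G = 1.07 * 2843 * 0.173 = 526.26773 kg/yr
T_d = ln(2) * M0 / (g * P * G)
T_d = ln(2) * 3640 / 526.26773 = 4.7942 yr

4.7942


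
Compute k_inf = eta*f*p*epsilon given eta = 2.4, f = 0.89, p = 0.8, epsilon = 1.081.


k_inf = eta * f * p * epsilon
k_inf = 2.4 * 0.89 * 0.8 * 1.081
k_inf = 1.8472

1.8472


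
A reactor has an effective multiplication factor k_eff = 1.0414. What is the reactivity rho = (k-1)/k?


rho = (k_eff - 1) / k_eff
rho = (1.0414 - 1) / 1.0414
rho = 0.039754

0.039754


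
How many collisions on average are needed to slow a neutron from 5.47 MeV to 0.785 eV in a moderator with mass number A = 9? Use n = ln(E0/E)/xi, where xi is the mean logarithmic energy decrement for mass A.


xi = 1 + (A-1)^2/(2A)*ln((A-1)/(A+1)) = 0.2066007 (for A = 9)
n = ln(E0/E) / xi
n = ln(5.47e6 / 0.785) / 0.2066007
n = ln(6.968153e+06) / 0.2066007 = 76.267

76.267


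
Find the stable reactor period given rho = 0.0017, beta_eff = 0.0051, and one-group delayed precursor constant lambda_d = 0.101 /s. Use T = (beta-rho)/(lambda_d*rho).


T = (beta - rho) / (lambda_d * rho)
T = (0.0051 - 0.0017) / (0.101 * 0.0017)
T = 19.802 s

19.802


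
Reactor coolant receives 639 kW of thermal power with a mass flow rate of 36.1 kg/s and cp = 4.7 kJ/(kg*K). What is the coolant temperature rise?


dT = Q / (m_dot * cp)
dT = 639 / (36.1 * 4.7)
dT = 3.7661 C

3.7661


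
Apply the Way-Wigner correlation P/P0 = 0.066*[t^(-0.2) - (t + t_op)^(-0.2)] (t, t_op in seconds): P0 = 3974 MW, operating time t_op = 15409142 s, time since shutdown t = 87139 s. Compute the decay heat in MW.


P/P0 = 0.066 * [t^(-0.2) - (t + t_op)^(-0.2)]
P/P0 = 0.066 * [87139^(-0.2) - (87139 + 15409142)^(-0.2)]
P/P0 = 0.066 * [0.1027916 - 0.03647157] = 0.004377122
P = 3974 * 0.004377122 = 17.395 MW

17.395


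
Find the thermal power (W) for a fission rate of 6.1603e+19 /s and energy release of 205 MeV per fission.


P = fission_rate * E_MeV * 1.602e-13
P = 6.1603e+19 * 205 * 1.602e-13
P = 2.0231e+09 W

2.0231e+09


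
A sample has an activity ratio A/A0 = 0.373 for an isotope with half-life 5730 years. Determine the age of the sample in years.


lambda = ln(2) / t_half = ln(2) / 5730 = 1.209681e-04 /yr
t = -ln(A/A0) / lambda
t = -ln(0.373) / 1.209681e-04
t = 8152.4 yr

8152.4


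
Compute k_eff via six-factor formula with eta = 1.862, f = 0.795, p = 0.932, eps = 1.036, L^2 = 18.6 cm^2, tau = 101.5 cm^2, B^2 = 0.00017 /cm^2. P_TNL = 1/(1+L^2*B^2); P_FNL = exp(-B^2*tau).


k_inf = eta*f*p*eps = 1.862*0.795*0.932*1.036 = 1.429297
P_TNL = 1/(1 + L^2*B^2) = 1/(1 + 18.6*0.00017) = 0.9968480
P_FNL = exp(-B^2*tau) = exp(-0.00017*101.5) = 0.9828930
k_eff = k_inf * P_TNL * P_FNL = 1.429297 * 0.9968480 * 0.9828930
k_eff = 1.4004

1.4004


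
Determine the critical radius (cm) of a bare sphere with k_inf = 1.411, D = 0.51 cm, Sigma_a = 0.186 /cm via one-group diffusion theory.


L^2 = D / Sigma_a = 0.51 / 0.186 = 2.741935 cm^2
B_m^2 = (k_inf - 1) / L^2 = (1.411 - 1) / 2.741935 = 0.1498941 /cm^2
For a bare sphere: B_g = pi/R, so R_c = pi / sqrt(B_m^2)
R_c = pi / sqrt(0.1498941) = 8.1144 cm

8.1144


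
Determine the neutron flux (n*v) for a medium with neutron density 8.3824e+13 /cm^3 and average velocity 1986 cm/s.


phi = n * v
phi = 8.3824e+13 * 1986
phi = 1.6647e+17 /cm^2/s

1.6647e+17


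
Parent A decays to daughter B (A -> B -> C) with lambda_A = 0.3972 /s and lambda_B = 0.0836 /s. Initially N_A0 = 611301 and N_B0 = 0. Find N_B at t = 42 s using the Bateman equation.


N_B(t) = lambda_A * N_A0 / (lambda_B - lambda_A) * [exp(-lambda_A*t) - exp(-lambda_B*t)]
exp(-0.3972*42) = 5.687557e-08; exp(-0.0836*42) = 0.02986106
N_B = 0.3972 * 611301 / (0.0836 - 0.3972) * (5.687557e-08 - 0.02986106)
N_B = 23120

23120


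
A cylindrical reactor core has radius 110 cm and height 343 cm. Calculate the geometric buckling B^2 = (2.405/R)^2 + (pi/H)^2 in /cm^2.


B^2 = (2.405/R)^2 + (pi/H)^2
B^2 = (2.405/110)^2 + (pi/343)^2
B^2 = 5.6191e-04 /cm^2

5.6191e-04


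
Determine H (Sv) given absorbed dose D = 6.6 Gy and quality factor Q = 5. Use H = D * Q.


H = D * Q
H = 6.6 * 5
H = 33.000 Sv

33.000


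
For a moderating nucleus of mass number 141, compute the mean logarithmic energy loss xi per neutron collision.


xi = 1 + (A-1)^2/(2A) * ln((A-1)/(A+1))
xi = 1 + (141-1)^2/(2*141) * ln((141-1)/(141 +1))
xi = 0.014118

0.014118


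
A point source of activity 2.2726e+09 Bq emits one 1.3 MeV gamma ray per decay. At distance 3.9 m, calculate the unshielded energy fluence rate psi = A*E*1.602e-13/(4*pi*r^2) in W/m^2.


psi = A * E * 1.602e-13 / (4*pi*r^2)
psi = 2.2726e+09 * 1.3 * 1.602e-13 / (4*pi*3.9^2)
psi = 2.4762e-06 W/m^2

2.4762e-06


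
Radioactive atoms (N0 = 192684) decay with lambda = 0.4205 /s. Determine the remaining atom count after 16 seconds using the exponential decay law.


N = N0 * exp(-lambda * t)
N = 192684 * exp(-0.4205 * 16)
N = 230.63

230.63


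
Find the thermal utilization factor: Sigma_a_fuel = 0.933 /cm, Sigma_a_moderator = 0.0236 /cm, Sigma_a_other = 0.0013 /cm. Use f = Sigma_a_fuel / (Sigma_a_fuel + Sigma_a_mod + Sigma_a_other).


f = Sigma_a_fuel / (Sigma_a_fuel + Sigma_a_mod + Sigma_a_other)
f = 0.933 / (0.933 + 0.0236 + 0.0013)
f = 0.97401

0.97401


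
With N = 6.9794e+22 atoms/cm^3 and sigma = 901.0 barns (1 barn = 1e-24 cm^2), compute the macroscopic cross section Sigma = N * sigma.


Sigma = N * sigma_barns * 1e-24
Sigma = 6.9794e+22 * 901.0 * 1e-24
Sigma = 62.884 /cm

62.884


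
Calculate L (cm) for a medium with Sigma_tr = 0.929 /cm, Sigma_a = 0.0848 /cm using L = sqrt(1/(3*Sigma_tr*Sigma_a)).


D = 1 / (3 * Sigma_tr) = 1 / (3 * 0.929) = 0.3588088 cm
L = sqrt(D / Sigma_a)
L = sqrt(0.3588088 / 0.0848)
L = 2.0570 cm

2.0570


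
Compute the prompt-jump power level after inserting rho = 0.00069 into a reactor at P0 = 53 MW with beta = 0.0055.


P1/P0 = beta / (beta - rho)
P1/P0 = 0.0055 / (0.0055 - 0.00069) = 1.143451
P1 = 53 * 1.143451 = 60.603 MW

60.603


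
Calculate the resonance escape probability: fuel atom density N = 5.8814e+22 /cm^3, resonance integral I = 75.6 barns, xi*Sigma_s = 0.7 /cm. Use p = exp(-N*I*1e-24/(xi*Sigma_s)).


p = exp(-N * I * 1e-24 / (xi*Sigma_s))
p = exp(-5.8814e+22 * 75.6 * 1e-24 / 0.7)
p = 0.0017434

0.0017434


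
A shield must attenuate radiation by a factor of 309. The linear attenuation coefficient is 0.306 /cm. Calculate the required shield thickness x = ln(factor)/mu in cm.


x = ln(factor) / mu
x = ln(309) / 0.306
x = 18.736 cm

18.736


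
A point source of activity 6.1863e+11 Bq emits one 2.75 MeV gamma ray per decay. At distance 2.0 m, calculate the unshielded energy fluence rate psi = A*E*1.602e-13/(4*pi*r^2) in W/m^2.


psi = A * E * 1.602e-13 / (4*pi*r^2)
psi = 6.1863e+11 * 2.75 * 1.602e-13 / (4*pi*2.0^2)
psi = 0.0054220 W/m^2

0.0054220


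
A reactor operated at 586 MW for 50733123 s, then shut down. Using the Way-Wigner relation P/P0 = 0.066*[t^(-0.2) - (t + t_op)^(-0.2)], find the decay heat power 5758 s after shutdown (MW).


P/P0 = 0.066 * [t^(-0.2) - (t + t_op)^(-0.2)]
P/P0 = 0.066 * [5758^(-0.2) - (5758 + 50733123)^(-0.2)]
P/P0 = 0.066 * [0.1769888 - 0.02876947] = 0.009782476
P = 586 * 0.009782476 = 5.7325 MW

5.7325


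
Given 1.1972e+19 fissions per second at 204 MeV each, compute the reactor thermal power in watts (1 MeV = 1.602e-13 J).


P = fission_rate * E_MeV * 1.602e-13
P = 1.1972e+19 * 204 * 1.602e-13
P = 3.9125e+08 W

3.9125e+08


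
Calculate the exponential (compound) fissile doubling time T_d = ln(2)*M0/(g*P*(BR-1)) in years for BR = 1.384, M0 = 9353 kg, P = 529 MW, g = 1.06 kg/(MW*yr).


Breeding gain G = BR - 1 = 1.384 - 1 = 0.384
Fissile production rate = g * P * G = 1.06 * 529 * 0.384 = 215.32416 kg/yr
T_d = ln(2) * M0 / (g * P * G)
T_d = ln(2) * 9353 / 215.32416 = 30.108 yr

30.108


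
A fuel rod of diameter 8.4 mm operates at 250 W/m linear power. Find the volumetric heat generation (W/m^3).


r = D / 2 / 1000 = 8.4 / 2 / 1000 = 0.0042 m
q''' = q' / (pi * r^2)
q''' = 250 / (pi * 0.0042^2)
q''' = 4.5112e+06 W/m^3

4.5112e+06


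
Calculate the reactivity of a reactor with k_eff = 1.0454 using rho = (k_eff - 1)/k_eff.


rho = (k_eff - 1) / k_eff
rho = (1.0454 - 1) / 1.0454
rho = 0.043428

0.043428


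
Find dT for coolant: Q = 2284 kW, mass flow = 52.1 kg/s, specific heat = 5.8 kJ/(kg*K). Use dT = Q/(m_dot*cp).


dT = Q / (m_dot * cp)
dT = 2284 / (52.1 * 5.8)
dT = 7.5584 C

7.5584


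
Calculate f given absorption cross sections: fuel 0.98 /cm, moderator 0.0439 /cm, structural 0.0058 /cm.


f = Sigma_a_fuel / (Sigma_a_fuel + Sigma_a_mod + Sigma_a_other)
f = 0.98 / (0.98 + 0.0439 + 0.0058)
f = 0.95173

0.95173


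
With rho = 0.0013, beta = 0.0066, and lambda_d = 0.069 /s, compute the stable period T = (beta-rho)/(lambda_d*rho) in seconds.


T = (beta - rho) / (lambda_d * rho)
T = (0.0066 - 0.0013) / (0.069 * 0.0013)
T = 59.086 s

59.086


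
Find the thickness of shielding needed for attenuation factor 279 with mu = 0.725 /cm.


x = ln(factor) / mu
x = ln(279) / 0.725
x = 7.7672 cm

7.7672


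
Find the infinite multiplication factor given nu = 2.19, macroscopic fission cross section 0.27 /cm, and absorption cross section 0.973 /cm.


k_inf = nu * Sigma_f / Sigma_a
k_inf = 2.19 * 0.27 / 0.973
k_inf = 0.60771

0.60771


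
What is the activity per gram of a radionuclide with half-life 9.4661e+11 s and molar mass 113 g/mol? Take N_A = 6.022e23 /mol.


lambda = ln(2) / t_half = ln(2) / 9.4661e+11 = 7.322416e-13 /s
SA = lambda * N_A / M
SA = 7.322416e-13 * 6.022e23 / 113
SA = 3.9023e+09 Bq/g

3.9023e+09


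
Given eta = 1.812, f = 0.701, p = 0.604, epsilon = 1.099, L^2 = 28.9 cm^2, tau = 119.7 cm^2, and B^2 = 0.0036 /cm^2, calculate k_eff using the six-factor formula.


k_inf = eta*f*p*eps = 1.812*0.701*0.604*1.099 = 0.8431616
P_TNL = 1/(1 + L^2*B^2) = 1/(1 + 28.9*0.0036) = 0.9057643
P_FNL = exp(-B^2*tau) = exp(-0.0036*119.7) = 0.6499109
k_eff = k_inf * P_TNL * P_FNL = 0.8431616 * 0.9057643 * 0.6499109
k_eff = 0.49634

0.49634


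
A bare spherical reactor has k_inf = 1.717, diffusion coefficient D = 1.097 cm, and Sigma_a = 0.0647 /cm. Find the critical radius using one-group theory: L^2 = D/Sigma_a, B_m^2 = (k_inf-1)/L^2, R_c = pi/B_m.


L^2 = D / Sigma_a = 1.097 / 0.0647 = 16.95518 cm^2
B_m^2 = (k_inf - 1) / L^2 = (1.717 - 1) / 16.95518 = 0.04228796 /cm^2
For a bare sphere: B_g = pi/R, so R_c = pi / sqrt(B_m^2)
R_c = pi / sqrt(0.04228796) = 15.277 cm

15.277


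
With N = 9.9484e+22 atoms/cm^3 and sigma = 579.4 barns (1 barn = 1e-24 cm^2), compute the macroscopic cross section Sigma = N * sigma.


Sigma = N * sigma_barns * 1e-24
Sigma = 9.9484e+22 * 579.4 * 1e-24
Sigma = 57.641 /cm

57.641


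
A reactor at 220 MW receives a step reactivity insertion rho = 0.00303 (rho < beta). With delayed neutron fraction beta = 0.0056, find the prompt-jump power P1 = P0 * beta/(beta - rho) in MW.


P1/P0 = beta / (beta - rho)
P1/P0 = 0.0056 / (0.0056 - 0.00303) = 2.178988
P1 = 220 * 2.178988 = 479.38 MW

479.38


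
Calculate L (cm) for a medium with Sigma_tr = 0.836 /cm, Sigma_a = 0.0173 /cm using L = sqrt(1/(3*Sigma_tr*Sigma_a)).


D = 1 / (3 * Sigma_tr) = 1 / (3 * 0.836) = 0.3987241 cm
L = sqrt(D / Sigma_a)
L = sqrt(0.3987241 / 0.0173)
L = 4.8008 cm

4.8008


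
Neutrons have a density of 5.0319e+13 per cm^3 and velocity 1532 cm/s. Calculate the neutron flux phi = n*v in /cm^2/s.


phi = n * v
phi = 5.0319e+13 * 1532
phi = 7.7089e+16 /cm^2/s

7.7089e+16


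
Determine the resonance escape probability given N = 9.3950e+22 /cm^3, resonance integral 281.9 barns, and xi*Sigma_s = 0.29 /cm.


p = exp(-N * I * 1e-24 / (xi*Sigma_s))
p = exp(-9.3950e+22 * 281.9 * 1e-24 / 0.29)
p = 2.1761e-40

2.1761e-40


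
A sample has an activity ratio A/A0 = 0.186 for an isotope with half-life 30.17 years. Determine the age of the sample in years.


lambda = ln(2) / t_half = ln(2) / 30.17 = 0.02297472 /yr
t = -ln(A/A0) / lambda
t = -ln(0.186) / 0.02297472
t = 73.211 yr

73.211


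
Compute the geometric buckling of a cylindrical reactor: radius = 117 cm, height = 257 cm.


B^2 = (2.405/R)^2 + (pi/H)^2
B^2 = (2.405/117)^2 + (pi/257)^2
B^2 = 5.7196e-04 /cm^2

5.7196e-04


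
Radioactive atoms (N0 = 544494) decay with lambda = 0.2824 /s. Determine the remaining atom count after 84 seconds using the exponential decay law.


N = N0 * exp(-lambda * t)
N = 544494 * exp(-0.2824 * 84)
N = 2.7154e-05

2.7154e-05


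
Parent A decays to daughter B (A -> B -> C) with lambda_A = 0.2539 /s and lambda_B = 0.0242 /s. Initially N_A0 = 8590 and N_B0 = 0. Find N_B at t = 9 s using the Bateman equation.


N_B(t) = lambda_A * N_A0 / (lambda_B - lambda_A) * [exp(-lambda_A*t) - exp(-lambda_B*t)]
exp(-0.2539*9) = 0.1017639; exp(-0.0242*9) = 0.8042863
N_B = 0.2539 * 8590 / (0.0242 - 0.2539) * (0.1017639 - 0.8042863)
N_B = 6670.4

6670.4


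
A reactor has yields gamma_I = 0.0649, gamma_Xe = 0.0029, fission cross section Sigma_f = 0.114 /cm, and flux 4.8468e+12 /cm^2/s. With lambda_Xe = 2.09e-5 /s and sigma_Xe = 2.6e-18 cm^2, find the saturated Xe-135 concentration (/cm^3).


Xe_eq = (gamma_I + gamma_Xe) * Sigma_f * phi / (lambda_Xe + sigma_Xe * phi)
Numerator = (0.0649 + 0.0029) * 0.114 * 4.8468e+12 = 3.746189e+10
Denominator = 2.09e-5 + 2.6e-18 * 4.8468e+12 = 3.350168e-05
Xe_eq = 3.746189e+10 / 3.350168e-05 = 1.1182e+15 /cm^3

1.1182e+15


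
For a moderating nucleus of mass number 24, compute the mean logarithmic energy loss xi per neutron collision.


xi = 1 + (A-1)^2/(2A) * ln((A-1)/(A+1))
xi = 1 + (24-1)^2/(2*24) * ln((24-1)/(24 +1))
xi = 0.081065

0.081065


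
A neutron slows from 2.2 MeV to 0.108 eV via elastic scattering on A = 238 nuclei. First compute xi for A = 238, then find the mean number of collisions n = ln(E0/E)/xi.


xi = 1 + (A-1)^2/(2A)*ln((A-1)/(A+1)) = 0.008379872 (for A = 238)
n = ln(E0/E) / xi
n = ln(2.2e6 / 0.108) / 0.008379872
n = ln(2.037037e+07) / 0.008379872 = 2008.3

2008.3


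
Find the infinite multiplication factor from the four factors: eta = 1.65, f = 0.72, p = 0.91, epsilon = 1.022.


k_inf = eta * f * p * epsilon
k_inf = 1.65 * 0.72 * 0.91 * 1.022
k_inf = 1.1049

1.1049


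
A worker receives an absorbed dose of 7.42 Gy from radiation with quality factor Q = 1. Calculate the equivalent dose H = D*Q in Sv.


H = D * Q
H = 7.42 * 1
H = 7.4200 Sv

7.4200


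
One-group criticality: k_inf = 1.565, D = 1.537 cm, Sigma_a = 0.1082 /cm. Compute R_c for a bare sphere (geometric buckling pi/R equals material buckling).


L^2 = D / Sigma_a = 1.537 / 0.1082 = 14.20518 cm^2
B_m^2 = (k_inf - 1) / L^2 = (1.565 - 1) / 14.20518 = 0.03977422 /cm^2
For a bare sphere: B_g = pi/R, so R_c = pi / sqrt(B_m^2)
R_c = pi / sqrt(0.03977422) = 15.752 cm

15.752


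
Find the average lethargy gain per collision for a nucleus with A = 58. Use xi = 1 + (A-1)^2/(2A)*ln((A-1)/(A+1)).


xi = 1 + (A-1)^2/(2A) * ln((A-1)/(A+1))
xi = 1 + (58-1)^2/(2*58) * ln((58-1)/(58 +1))
xi = 0.034090

0.034090


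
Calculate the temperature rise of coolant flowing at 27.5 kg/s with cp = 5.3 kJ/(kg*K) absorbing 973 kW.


dT = Q / (m_dot * cp)
dT = 973 / (27.5 * 5.3)
dT = 6.6758 C

6.6758


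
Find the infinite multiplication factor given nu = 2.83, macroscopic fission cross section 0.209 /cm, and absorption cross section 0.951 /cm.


k_inf = nu * Sigma_f / Sigma_a
k_inf = 2.83 * 0.209 / 0.951
k_inf = 0.62195

0.62195


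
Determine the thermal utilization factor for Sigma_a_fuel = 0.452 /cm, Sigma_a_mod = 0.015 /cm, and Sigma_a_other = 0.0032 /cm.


f = Sigma_a_fuel / (Sigma_a_fuel + Sigma_a_mod + Sigma_a_other)
f = 0.452 / (0.452 + 0.015 + 0.0032)
f = 0.96129

0.96129


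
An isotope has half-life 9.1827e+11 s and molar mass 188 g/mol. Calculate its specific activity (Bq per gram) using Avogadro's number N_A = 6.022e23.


lambda = ln(2) / t_half = ln(2) / 9.1827e+11 = 7.548403e-13 /s
SA = lambda * N_A / M
SA = 7.548403e-13 * 6.022e23 / 188
SA = 2.4179e+09 Bq/g

2.4179e+09


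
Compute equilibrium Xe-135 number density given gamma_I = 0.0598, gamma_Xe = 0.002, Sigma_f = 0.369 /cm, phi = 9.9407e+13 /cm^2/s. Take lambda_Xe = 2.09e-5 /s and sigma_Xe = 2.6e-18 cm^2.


Xe_eq = (gamma_I + gamma_Xe) * Sigma_f * phi / (lambda_Xe + sigma_Xe * phi)
Numerator = (0.0598 + 0.002) * 0.369 * 9.9407e+13 = 2.266897e+12
Denominator = 2.09e-5 + 2.6e-18 * 9.9407e+13 = 2.793582e-04
Xe_eq = 2.266897e+12 / 2.793582e-04 = 8.1147e+15 /cm^3

8.1147e+15


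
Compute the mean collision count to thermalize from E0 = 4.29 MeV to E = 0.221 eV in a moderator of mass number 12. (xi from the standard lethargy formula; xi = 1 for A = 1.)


xi = 1 + (A-1)^2/(2A)*ln((A-1)/(A+1)) = 0.1577690 (for A = 12)
n = ln(E0/E) / xi
n = ln(4.29e6 / 0.221) / 0.1577690
n = ln(1.941176e+07) / 0.1577690 = 106.37

106.37


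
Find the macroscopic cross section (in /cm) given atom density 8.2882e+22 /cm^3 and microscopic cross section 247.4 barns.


Sigma = N * sigma_barns * 1e-24
Sigma = 8.2882e+22 * 247.4 * 1e-24
Sigma = 20.505 /cm

20.505


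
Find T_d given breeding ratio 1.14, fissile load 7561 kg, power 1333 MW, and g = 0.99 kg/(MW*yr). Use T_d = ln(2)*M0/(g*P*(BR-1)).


Breeding gain G = BR - 1 = 1.14 - 1 = 0.14
Fissile production rate = g * P * G = 0.99 * 1333 * 0.14 = 184.7538 kg/yr
T_d = ln(2) * M0 / (g * P * G)
T_d = ln(2) * 7561 / 184.7538 = 28.367 yr

28.367


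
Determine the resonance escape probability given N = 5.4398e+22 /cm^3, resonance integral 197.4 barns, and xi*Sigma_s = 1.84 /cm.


p = exp(-N * I * 1e-24 / (xi*Sigma_s))
p = exp(-5.4398e+22 * 197.4 * 1e-24 / 1.84)
p = 0.0029206

0.0029206


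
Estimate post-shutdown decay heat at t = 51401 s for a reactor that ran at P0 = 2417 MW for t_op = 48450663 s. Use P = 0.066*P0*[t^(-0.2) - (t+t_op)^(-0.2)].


P/P0 = 0.066 * [t^(-0.2) - (t + t_op)^(-0.2)]
P/P0 = 0.066 * [51401^(-0.2) - (51401 + 48450663)^(-0.2)]
P/P0 = 0.066 * [0.1142367 - 0.02903006] = 0.005623638
P = 2417 * 0.005623638 = 13.592 MW

13.592


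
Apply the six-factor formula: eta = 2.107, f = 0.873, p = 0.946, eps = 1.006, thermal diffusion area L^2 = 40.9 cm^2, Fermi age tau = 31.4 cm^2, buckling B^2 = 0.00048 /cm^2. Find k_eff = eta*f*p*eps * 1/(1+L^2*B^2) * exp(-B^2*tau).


k_inf = eta*f*p*eps = 2.107*0.873*0.946*1.006 = 1.750523
P_TNL = 1/(1 + L^2*B^2) = 1/(1 + 40.9*0.00048) = 0.9807460
P_FNL = exp(-B^2*tau) = exp(-0.00048*31.4) = 0.9850410
k_eff = k_inf * P_TNL * P_FNL = 1.750523 * 0.9807460 * 0.9850410
k_eff = 1.6911

1.6911


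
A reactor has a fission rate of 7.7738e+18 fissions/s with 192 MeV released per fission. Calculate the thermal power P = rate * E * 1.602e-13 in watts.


P = fission_rate * E_MeV * 1.602e-13
P = 7.7738e+18 * 192 * 1.602e-13
P = 2.3911e+08 W

2.3911e+08


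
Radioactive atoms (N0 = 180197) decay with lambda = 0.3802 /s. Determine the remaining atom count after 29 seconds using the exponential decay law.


N = N0 * exp(-lambda * t)
N = 180197 * exp(-0.3802 * 29)
N = 2.9329

2.9329


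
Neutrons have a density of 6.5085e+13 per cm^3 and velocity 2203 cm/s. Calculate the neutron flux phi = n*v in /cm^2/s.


phi = n * v
phi = 6.5085e+13 * 2203
phi = 1.4338e+17 /cm^2/s

1.4338e+17


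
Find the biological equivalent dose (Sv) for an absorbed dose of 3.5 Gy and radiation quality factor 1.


H = D * Q
H = 3.5 * 1
H = 3.5000 Sv

3.5000


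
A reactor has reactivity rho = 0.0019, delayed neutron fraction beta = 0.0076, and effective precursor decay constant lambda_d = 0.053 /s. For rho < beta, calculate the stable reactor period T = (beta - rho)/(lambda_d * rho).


T = (beta - rho) / (lambda_d * rho)
T = (0.0076 - 0.0019) / (0.053 * 0.0019)
T = 56.604 s

56.604


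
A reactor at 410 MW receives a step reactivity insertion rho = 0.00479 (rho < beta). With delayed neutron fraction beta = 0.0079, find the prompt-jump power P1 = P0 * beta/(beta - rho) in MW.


P1/P0 = beta / (beta - rho)
P1/P0 = 0.0079 / (0.0079 - 0.00479) = 2.540193
P1 = 410 * 2.540193 = 1041.5 MW

1041.5


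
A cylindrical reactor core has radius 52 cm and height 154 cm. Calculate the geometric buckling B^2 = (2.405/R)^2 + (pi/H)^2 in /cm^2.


B^2 = (2.405/R)^2 + (pi/H)^2
B^2 = (2.405/52)^2 + (pi/154)^2
B^2 = 0.0025552 /cm^2

0.0025552


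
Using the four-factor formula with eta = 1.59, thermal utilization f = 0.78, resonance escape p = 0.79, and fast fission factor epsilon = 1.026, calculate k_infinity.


k_inf = eta * f * p * epsilon
k_inf = 1.59 * 0.78 * 0.79 * 1.026
k_inf = 1.0052

1.0052


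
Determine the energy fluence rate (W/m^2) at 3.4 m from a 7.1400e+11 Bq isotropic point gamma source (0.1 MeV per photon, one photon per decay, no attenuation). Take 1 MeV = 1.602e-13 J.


psi = A * E * 1.602e-13 / (4*pi*r^2)
psi = 7.1400e+11 * 0.1 * 1.602e-13 / (4*pi*3.4^2)
psi = 7.8740e-05 W/m^2

7.8740e-05


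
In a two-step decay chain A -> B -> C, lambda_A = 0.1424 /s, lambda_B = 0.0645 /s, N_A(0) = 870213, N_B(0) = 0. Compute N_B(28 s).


N_B(t) = lambda_A * N_A0 / (lambda_B - lambda_A) * [exp(-lambda_A*t) - exp(-lambda_B*t)]
exp(-0.1424*28) = 0.01855159; exp(-0.0645*28) = 0.1643101
N_B = 0.1424 * 870213 / (0.0645 - 0.1424) * (0.01855159 - 0.1643101)
N_B = 231863

231863


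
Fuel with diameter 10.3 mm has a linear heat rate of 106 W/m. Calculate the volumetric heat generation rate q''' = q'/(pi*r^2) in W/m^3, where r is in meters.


r = D / 2 / 1000 = 10.3 / 2 / 1000 = 0.00515 m
q''' = q' / (pi * r^2)
q''' = 106 / (pi * 0.00515^2)
q''' = 1.2722e+06 W/m^3

1.2722e+06
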